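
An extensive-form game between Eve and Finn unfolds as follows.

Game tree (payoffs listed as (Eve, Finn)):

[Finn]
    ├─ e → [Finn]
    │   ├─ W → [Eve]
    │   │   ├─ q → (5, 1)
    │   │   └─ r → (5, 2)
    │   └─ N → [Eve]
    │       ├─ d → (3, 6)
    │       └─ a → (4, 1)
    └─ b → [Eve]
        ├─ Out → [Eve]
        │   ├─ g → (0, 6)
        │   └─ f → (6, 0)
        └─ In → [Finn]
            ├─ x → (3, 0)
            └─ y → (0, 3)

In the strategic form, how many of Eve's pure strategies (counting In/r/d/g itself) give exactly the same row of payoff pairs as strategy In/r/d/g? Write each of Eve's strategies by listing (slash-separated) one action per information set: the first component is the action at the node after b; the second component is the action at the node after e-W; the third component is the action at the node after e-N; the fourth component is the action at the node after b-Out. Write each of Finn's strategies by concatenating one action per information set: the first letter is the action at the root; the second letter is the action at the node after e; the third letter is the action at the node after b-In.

Row for In/r/d/g (columns eWx, eWy, eNx, eNy, bWx, bWy, bNx, bNy): (5,2) (5,2) (3,6) (3,6) (3,0) (0,3) (3,0) (0,3).
Under In/r/d/g, Eve's choice at the node after b-Out can never be reached regardless of what Finn does, so varying those choices leaves every outcome unchanged.
Holding the reachable choices fixed and varying the unreachable one freely already gives 2 equivalent strategies.
No other strategy reproduces this row, so those 2 are the full class: In/r/d/g, In/r/d/f.

2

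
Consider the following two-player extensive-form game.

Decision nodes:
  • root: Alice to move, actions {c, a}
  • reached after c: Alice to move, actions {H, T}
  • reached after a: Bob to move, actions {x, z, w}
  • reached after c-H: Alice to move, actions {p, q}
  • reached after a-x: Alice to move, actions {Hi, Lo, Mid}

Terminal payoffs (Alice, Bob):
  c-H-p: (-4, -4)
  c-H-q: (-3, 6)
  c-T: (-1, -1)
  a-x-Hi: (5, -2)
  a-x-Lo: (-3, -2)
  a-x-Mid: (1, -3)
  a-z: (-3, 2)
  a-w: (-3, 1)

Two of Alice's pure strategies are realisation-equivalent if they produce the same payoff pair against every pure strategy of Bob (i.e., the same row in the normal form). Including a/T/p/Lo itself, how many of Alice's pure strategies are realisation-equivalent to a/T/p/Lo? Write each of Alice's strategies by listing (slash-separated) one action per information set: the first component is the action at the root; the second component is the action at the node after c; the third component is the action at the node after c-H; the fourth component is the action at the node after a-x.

4

Row for a/T/p/Lo (columns x, z, w): (-3,-2) (-3,2) (-3,1).
Under a/T/p/Lo, Alice's choice at the node after c and at the node after c-H can never be reached regardless of what Bob does, so varying those choices leaves every outcome unchanged.
Holding the reachable choices fixed and varying the unreachable ones freely already gives 2 × 2 = 4 equivalent strategies.
No other strategy reproduces this row, so those 4 are the full class: a/H/p/Lo, a/H/q/Lo, a/T/p/Lo, a/T/q/Lo.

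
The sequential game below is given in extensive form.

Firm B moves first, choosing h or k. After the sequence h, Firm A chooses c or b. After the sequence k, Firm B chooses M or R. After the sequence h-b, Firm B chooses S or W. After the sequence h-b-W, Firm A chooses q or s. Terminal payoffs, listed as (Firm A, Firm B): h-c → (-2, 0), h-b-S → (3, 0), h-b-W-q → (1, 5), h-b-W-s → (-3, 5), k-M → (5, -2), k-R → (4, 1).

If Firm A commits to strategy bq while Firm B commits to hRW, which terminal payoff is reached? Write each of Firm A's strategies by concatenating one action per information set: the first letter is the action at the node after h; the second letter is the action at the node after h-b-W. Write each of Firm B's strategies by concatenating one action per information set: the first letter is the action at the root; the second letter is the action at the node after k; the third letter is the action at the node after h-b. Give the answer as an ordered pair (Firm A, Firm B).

Trace the play path from the root:
  Firm B plays h
  Firm A plays b at [h]
  Firm B plays W at [h-b]
  Firm A plays q at [h-b-W]
→ terminal payoff (1, 5).
(Firm B's choice at the node after k is never reached on this path, so it doesn't affect the outcome.)

(1, 5)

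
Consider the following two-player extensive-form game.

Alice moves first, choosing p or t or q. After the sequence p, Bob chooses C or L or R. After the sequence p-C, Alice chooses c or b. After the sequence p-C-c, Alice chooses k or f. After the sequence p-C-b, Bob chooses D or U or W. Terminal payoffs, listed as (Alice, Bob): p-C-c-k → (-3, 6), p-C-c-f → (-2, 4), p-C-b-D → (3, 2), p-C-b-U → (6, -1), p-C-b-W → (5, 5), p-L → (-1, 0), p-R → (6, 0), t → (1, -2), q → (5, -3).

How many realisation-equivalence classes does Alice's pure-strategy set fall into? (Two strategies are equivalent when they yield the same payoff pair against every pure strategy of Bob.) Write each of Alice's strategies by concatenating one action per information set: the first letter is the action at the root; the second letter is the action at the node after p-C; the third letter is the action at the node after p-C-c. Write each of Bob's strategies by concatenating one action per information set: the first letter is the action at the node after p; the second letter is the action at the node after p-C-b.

5

Alice has 12 pure strategies: pck, pcf, pbk, pbf, tck, tcf, tbk, tbf, qck, qcf, qbk, qbf. Columns: CD, CU, CW, LD, LU, LW, RD, RU, RW.
{pck} → row (-3,6) (-3,6) (-3,6) (-1,0) (-1,0) (-1,0) (6,0) (6,0) (6,0)
{pcf} → row (-2,4) (-2,4) (-2,4) (-1,0) (-1,0) (-1,0) (6,0) (6,0) (6,0)
{pbk, pbf} → row (3,2) (6,-1) (5,5) (-1,0) (-1,0) (-1,0) (6,0) (6,0) (6,0)
{tck, tcf, tbk, tbf} → row (1,-2) (1,-2) (1,-2) (1,-2) (1,-2) (1,-2) (1,-2) (1,-2) (1,-2)
{qck, qcf, qbk, qbf} → row (5,-3) (5,-3) (5,-3) (5,-3) (5,-3) (5,-3) (5,-3) (5,-3) (5,-3)
That's 5 distinct rows out of 12 strategies.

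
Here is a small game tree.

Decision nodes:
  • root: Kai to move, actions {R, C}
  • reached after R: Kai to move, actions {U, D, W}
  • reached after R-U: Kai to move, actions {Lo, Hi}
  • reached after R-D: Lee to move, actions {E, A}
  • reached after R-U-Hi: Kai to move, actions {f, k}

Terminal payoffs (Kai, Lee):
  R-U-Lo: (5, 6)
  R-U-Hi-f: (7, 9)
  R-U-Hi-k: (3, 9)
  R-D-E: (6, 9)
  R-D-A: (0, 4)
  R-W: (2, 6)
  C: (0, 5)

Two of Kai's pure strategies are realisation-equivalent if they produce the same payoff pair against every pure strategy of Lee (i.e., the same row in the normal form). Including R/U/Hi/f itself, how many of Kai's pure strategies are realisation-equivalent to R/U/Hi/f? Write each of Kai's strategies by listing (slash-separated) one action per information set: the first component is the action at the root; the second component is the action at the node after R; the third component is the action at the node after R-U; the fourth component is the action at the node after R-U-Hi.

Row for R/U/Hi/f (columns E, A): (7,9) (7,9).
Every one of Kai's information sets is on the play path for some reply by Lee when Kai follows R/U/Hi/f.
Changing the action at any of them therefore changes at least one column, so only R/U/Hi/f itself gives this row.

1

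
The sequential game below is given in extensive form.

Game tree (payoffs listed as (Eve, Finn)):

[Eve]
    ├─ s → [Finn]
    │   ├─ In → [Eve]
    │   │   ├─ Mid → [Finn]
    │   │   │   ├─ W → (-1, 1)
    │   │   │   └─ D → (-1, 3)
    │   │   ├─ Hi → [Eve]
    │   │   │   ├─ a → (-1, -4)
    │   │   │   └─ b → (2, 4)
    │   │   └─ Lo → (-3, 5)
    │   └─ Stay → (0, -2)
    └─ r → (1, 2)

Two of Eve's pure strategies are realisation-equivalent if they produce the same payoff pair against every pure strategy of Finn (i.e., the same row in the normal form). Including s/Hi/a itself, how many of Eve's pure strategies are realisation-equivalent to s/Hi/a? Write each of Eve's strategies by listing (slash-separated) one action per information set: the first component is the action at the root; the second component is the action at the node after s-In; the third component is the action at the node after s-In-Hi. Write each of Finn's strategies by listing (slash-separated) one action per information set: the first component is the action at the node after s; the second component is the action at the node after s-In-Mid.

Row for s/Hi/a (columns In/W, In/D, Stay/W, Stay/D): (-1,-4) (-1,-4) (0,-2) (0,-2).
Every one of Eve's information sets is on the play path for some reply by Finn when Eve follows s/Hi/a.
Changing the action at any of them therefore changes at least one column, so only s/Hi/a itself gives this row.

1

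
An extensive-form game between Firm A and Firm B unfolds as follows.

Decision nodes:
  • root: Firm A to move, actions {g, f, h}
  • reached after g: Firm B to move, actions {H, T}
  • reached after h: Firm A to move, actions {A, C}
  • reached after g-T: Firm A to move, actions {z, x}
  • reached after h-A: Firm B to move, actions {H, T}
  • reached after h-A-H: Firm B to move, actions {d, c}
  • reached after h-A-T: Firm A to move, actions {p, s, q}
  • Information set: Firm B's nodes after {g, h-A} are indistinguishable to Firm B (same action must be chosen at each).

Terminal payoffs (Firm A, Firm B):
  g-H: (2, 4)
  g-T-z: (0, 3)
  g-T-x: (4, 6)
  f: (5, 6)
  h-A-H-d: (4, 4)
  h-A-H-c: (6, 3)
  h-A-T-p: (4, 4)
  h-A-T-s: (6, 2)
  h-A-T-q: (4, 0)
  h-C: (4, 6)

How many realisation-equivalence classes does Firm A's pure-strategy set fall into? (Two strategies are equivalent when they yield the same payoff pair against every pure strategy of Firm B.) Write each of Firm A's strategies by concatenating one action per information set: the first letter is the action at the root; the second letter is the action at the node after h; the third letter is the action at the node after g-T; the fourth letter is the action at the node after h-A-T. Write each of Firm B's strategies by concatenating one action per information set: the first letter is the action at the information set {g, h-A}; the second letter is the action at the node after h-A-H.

Firm A has 36 pure strategies: gAzp, gAzs, gAzq, gAxp, gAxs, gAxq, gCzp, gCzs, gCzq, gCxp, gCxs, gCxq, fAzp, fAzs, fAzq, fAxp, fAxs, fAxq, fCzp, fCzs, fCzq, fCxp, fCxs, fCxq, hAzp, hAzs, hAzq, hAxp, hAxs, hAxq, hCzp, hCzs, hCzq, hCxp, hCxs, hCxq. Columns: Hd, Hc, Td, Tc.
{gAzp, gAzs, gAzq, gCzp, gCzs, gCzq} → row (2,4) (2,4) (0,3) (0,3)
{gAxp, gAxs, gAxq, gCxp, gCxs, gCxq} → row (2,4) (2,4) (4,6) (4,6)
{fAzp, fAzs, fAzq, fAxp, fAxs, fAxq, fCzp, fCzs, fCzq, fCxp, fCxs, fCxq} → row (5,6) (5,6) (5,6) (5,6)
{hAzp, hAxp} → row (4,4) (6,3) (4,4) (4,4)
{hAzs, hAxs} → row (4,4) (6,3) (6,2) (6,2)
{hAzq, hAxq} → row (4,4) (6,3) (4,0) (4,0)
{hCzp, hCzs, hCzq, hCxp, hCxs, hCxq} → row (4,6) (4,6) (4,6) (4,6)
That's 7 distinct rows out of 36 strategies.

7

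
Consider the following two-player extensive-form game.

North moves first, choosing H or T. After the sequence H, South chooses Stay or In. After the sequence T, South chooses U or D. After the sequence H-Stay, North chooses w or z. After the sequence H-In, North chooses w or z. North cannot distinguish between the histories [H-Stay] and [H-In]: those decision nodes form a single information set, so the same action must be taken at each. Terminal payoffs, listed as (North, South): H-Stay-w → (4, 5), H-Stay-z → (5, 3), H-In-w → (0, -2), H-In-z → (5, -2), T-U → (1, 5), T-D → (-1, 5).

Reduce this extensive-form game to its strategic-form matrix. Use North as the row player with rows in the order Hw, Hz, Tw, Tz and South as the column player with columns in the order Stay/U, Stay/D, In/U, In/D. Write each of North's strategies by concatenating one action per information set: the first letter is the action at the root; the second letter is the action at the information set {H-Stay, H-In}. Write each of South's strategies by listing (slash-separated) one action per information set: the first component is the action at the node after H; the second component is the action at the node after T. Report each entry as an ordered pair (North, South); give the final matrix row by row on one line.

       Stay/U   Stay/D     In/U     In/D
  Hw    (4,5)    (4,5)   (0,-2)   (0,-2)
  Hz    (5,3)    (5,3)   (5,-2)   (5,-2)
  Tw    (1,5)   (-1,5)    (1,5)   (-1,5)
  Tz    (1,5)   (-1,5)    (1,5)   (-1,5)

Hw: (4,5) (4,5) (0,-2) (0,-2) | Hz: (5,3) (5,3) (5,-2) (5,-2) | Tw: (1,5) (-1,5) (1,5) (-1,5) | Tz: (1,5) (-1,5) (1,5) (-1,5)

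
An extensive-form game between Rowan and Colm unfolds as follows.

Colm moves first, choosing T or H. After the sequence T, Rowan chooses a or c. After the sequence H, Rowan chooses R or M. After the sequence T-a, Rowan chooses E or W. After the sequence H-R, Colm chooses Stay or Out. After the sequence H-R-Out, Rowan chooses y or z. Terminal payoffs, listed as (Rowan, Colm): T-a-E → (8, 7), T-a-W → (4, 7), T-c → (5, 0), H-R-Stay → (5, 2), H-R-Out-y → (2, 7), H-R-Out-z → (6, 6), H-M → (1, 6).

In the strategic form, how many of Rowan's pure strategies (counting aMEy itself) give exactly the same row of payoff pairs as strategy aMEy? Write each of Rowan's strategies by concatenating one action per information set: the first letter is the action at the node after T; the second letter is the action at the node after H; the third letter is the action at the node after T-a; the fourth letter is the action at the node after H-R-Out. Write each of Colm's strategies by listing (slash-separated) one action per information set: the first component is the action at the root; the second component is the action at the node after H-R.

2

Row for aMEy (columns T/Stay, T/Out, H/Stay, H/Out): (8,7) (8,7) (1,6) (1,6).
Under aMEy, Rowan's choice at the node after H-R-Out can never be reached regardless of what Colm does, so varying those choices leaves every outcome unchanged.
Holding the reachable choices fixed and varying the unreachable one freely already gives 2 equivalent strategies.
No other strategy reproduces this row, so those 2 are the full class: aMEy, aMEz.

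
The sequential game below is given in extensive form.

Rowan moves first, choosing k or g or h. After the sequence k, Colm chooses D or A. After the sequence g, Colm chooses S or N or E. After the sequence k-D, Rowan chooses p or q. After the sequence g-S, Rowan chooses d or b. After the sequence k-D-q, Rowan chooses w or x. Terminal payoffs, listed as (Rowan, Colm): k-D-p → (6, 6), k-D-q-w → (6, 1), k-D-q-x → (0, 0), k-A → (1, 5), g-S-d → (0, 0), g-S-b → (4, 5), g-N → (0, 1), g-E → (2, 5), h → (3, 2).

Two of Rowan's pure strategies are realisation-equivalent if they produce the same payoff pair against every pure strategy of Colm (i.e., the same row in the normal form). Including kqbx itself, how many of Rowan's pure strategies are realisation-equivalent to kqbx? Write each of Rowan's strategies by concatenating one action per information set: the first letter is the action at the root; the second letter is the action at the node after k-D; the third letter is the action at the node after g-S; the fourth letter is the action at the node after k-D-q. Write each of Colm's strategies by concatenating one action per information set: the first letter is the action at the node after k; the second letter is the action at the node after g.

2

Row for kqbx (columns DS, DN, DE, AS, AN, AE): (0,0) (0,0) (0,0) (1,5) (1,5) (1,5).
Under kqbx, Rowan's choice at the node after g-S can never be reached regardless of what Colm does, so varying those choices leaves every outcome unchanged.
Holding the reachable choices fixed and varying the unreachable one freely already gives 2 equivalent strategies.
No other strategy reproduces this row, so those 2 are the full class: kqdx, kqbx.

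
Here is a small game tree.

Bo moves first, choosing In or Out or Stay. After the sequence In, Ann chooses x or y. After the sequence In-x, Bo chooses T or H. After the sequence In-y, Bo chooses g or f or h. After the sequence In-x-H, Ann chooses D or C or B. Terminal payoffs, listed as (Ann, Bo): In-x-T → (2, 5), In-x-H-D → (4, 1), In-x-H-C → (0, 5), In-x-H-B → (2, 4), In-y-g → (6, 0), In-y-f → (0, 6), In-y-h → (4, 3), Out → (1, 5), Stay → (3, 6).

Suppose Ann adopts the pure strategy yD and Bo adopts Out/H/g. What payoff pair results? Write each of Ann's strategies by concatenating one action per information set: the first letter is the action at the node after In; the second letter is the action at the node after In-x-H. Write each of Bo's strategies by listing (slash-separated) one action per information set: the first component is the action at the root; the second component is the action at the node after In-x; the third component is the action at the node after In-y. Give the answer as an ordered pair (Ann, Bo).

Trace the play path from the root:
  Bo plays Out
→ terminal payoff (1, 5).
(Ann's choice at the node after In is never reached on this path, so it doesn't affect the outcome.)

(1, 5)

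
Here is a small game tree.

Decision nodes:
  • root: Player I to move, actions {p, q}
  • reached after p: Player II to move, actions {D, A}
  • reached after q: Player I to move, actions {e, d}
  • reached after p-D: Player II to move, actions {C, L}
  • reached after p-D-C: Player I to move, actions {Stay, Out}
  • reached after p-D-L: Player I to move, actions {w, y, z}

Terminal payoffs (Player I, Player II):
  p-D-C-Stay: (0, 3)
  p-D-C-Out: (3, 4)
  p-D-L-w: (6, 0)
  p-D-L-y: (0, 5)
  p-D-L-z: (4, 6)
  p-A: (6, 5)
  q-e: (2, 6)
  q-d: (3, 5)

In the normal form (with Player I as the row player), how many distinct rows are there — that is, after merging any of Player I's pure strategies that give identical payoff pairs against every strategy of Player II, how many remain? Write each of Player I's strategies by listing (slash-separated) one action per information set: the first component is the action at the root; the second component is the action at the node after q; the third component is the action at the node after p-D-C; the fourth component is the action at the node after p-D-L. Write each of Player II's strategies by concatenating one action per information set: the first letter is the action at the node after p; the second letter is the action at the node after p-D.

8

Player I has 24 pure strategies: p/e/Stay/w, p/e/Stay/y, p/e/Stay/z, p/e/Out/w, p/e/Out/y, p/e/Out/z, p/d/Stay/w, p/d/Stay/y, p/d/Stay/z, p/d/Out/w, p/d/Out/y, p/d/Out/z, q/e/Stay/w, q/e/Stay/y, q/e/Stay/z, q/e/Out/w, q/e/Out/y, q/e/Out/z, q/d/Stay/w, q/d/Stay/y, q/d/Stay/z, q/d/Out/w, q/d/Out/y, q/d/Out/z. Columns: DC, DL, AC, AL.
{p/e/Stay/w, p/d/Stay/w} → row (0,3) (6,0) (6,5) (6,5)
{p/e/Stay/y, p/d/Stay/y} → row (0,3) (0,5) (6,5) (6,5)
{p/e/Stay/z, p/d/Stay/z} → row (0,3) (4,6) (6,5) (6,5)
{p/e/Out/w, p/d/Out/w} → row (3,4) (6,0) (6,5) (6,5)
{p/e/Out/y, p/d/Out/y} → row (3,4) (0,5) (6,5) (6,5)
{p/e/Out/z, p/d/Out/z} → row (3,4) (4,6) (6,5) (6,5)
{q/e/Stay/w, q/e/Stay/y, q/e/Stay/z, q/e/Out/w, q/e/Out/y, q/e/Out/z} → row (2,6) (2,6) (2,6) (2,6)
{q/d/Stay/w, q/d/Stay/y, q/d/Stay/z, q/d/Out/w, q/d/Out/y, q/d/Out/z} → row (3,5) (3,5) (3,5) (3,5)
That's 8 distinct rows out of 24 strategies.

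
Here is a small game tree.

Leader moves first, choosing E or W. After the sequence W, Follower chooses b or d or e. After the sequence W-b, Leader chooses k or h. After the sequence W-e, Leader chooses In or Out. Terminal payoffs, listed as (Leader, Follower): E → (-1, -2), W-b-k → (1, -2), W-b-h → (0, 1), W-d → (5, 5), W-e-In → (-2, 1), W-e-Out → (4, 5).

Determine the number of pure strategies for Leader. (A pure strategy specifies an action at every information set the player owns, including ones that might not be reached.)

8

Leader owns the root with actions {E, W} — two choices.
Leader owns the node after W-b with actions {k, h} — two choices.
Leader owns the node after W-e with actions {In, Out} — two choices.
A pure strategy fixes one action at each information set independently, so the count is the product 2 × 2 × 2 = 8.
(For reference, Follower has 3 pure strategies, giving a 8×3 normal-form matrix.)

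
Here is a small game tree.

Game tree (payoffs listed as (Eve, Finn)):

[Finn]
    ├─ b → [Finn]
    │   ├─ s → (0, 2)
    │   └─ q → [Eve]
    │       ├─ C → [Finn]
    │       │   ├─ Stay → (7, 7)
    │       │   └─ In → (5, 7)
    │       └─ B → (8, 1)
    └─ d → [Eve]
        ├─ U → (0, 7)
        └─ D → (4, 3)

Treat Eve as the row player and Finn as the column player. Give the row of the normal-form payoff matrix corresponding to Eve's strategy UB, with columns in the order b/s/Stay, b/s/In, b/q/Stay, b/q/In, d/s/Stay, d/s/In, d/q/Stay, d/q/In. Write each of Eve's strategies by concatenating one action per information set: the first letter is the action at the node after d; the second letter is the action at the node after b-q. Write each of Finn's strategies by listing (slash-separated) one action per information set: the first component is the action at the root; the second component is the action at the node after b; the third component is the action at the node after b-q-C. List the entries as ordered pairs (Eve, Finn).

(0,2) (0,2) (8,1) (8,1) (0,7) (0,7) (0,7) (0,7)

vs b/s/Stay: Finn plays b → Finn plays s at [b] → (0, 2)
vs b/s/In: Finn plays b → Finn plays s at [b] → (0, 2)
vs b/q/Stay: Finn plays b → Finn plays q at [b] → Eve plays B at [b-q] → (8, 1)
vs b/q/In: Finn plays b → Finn plays q at [b] → Eve plays B at [b-q] → (8, 1)
vs d/s/Stay: Finn plays d → Eve plays U at [d] → (0, 7)
vs d/s/In: Finn plays d → Eve plays U at [d] → (0, 7)
vs d/q/Stay: Finn plays d → Eve plays U at [d] → (0, 7)
vs d/q/In: Finn plays d → Eve plays U at [d] → (0, 7)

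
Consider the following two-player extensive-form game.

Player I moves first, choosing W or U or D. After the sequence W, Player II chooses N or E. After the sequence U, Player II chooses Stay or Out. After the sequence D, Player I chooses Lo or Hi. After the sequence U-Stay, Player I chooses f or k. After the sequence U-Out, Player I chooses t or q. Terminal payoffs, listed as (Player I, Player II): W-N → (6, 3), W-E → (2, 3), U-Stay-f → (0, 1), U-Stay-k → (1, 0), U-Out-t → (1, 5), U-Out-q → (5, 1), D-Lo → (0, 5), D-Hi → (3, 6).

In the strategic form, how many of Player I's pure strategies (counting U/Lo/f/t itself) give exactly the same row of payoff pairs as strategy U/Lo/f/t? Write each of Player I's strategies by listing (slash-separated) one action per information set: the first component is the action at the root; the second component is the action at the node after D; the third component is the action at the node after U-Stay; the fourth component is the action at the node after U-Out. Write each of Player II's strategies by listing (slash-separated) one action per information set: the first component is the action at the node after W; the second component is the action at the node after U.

Row for U/Lo/f/t (columns N/Stay, N/Out, E/Stay, E/Out): (0,1) (1,5) (0,1) (1,5).
Under U/Lo/f/t, Player I's choice at the node after D can never be reached regardless of what Player II does, so varying those choices leaves every outcome unchanged.
Holding the reachable choices fixed and varying the unreachable one freely already gives 2 equivalent strategies.
No other strategy reproduces this row, so those 2 are the full class: U/Lo/f/t, U/Hi/f/t.

2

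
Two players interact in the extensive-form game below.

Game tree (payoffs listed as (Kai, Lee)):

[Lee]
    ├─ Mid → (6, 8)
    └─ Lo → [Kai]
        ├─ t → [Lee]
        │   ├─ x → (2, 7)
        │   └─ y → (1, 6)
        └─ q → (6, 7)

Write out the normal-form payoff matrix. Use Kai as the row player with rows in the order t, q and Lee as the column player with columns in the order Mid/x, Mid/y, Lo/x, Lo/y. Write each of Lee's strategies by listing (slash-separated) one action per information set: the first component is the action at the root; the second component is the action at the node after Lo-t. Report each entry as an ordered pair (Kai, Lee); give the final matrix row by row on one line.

Row t: Mid/x→(6,8), Mid/y→(6,8), Lo/x→(2,7), Lo/y→(1,6)
Row q: Mid/x→(6,8), Mid/y→(6,8), Lo/x→(6,7), Lo/y→(6,7)

t: (6,8) (6,8) (2,7) (1,6) | q: (6,8) (6,8) (6,7) (6,7)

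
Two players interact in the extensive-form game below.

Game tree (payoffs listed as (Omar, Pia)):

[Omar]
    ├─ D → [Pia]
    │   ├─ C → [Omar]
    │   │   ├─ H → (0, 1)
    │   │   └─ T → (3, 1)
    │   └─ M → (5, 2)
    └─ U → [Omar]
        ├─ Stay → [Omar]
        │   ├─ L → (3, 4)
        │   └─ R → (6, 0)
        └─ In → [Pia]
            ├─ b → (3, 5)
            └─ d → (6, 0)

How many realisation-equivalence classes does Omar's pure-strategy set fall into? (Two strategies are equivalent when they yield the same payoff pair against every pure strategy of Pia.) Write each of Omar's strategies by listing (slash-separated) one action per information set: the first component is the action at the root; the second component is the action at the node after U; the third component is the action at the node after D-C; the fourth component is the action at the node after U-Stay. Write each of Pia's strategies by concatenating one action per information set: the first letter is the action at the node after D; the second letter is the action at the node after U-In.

Omar has 16 pure strategies: D/Stay/H/L, D/Stay/H/R, D/Stay/T/L, D/Stay/T/R, D/In/H/L, D/In/H/R, D/In/T/L, D/In/T/R, U/Stay/H/L, U/Stay/H/R, U/Stay/T/L, U/Stay/T/R, U/In/H/L, U/In/H/R, U/In/T/L, U/In/T/R. Columns: Cb, Cd, Mb, Md.
{D/Stay/H/L, D/Stay/H/R, D/In/H/L, D/In/H/R} → row (0,1) (0,1) (5,2) (5,2)
{D/Stay/T/L, D/Stay/T/R, D/In/T/L, D/In/T/R} → row (3,1) (3,1) (5,2) (5,2)
{U/Stay/H/L, U/Stay/T/L} → row (3,4) (3,4) (3,4) (3,4)
{U/Stay/H/R, U/Stay/T/R} → row (6,0) (6,0) (6,0) (6,0)
{U/In/H/L, U/In/H/R, U/In/T/L, U/In/T/R} → row (3,5) (6,0) (3,5) (6,0)
That's 5 distinct rows out of 16 strategies.

5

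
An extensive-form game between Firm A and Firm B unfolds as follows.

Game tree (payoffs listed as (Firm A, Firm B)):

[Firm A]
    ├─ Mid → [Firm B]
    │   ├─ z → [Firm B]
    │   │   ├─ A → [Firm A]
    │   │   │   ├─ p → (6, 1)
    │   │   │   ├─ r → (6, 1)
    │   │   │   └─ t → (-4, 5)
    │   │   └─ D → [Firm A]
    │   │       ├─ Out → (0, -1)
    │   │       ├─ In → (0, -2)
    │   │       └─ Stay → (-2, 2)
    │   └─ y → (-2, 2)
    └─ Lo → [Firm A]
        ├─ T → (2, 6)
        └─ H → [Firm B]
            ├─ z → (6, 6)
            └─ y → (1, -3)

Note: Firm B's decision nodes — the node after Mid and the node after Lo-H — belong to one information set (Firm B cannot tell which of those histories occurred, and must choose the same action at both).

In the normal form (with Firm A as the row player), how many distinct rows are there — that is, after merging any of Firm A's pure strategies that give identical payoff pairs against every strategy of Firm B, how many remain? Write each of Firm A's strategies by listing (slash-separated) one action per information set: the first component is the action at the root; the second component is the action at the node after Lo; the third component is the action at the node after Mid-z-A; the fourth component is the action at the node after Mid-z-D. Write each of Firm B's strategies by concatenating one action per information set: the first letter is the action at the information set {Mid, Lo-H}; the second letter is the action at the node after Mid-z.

Firm A has 36 pure strategies: Mid/T/p/Out, Mid/T/p/In, Mid/T/p/Stay, Mid/T/r/Out, Mid/T/r/In, Mid/T/r/Stay, Mid/T/t/Out, Mid/T/t/In, Mid/T/t/Stay, Mid/H/p/Out, Mid/H/p/In, Mid/H/p/Stay, Mid/H/r/Out, Mid/H/r/In, Mid/H/r/Stay, Mid/H/t/Out, Mid/H/t/In, Mid/H/t/Stay, Lo/T/p/Out, Lo/T/p/In, Lo/T/p/Stay, Lo/T/r/Out, Lo/T/r/In, Lo/T/r/Stay, Lo/T/t/Out, Lo/T/t/In, Lo/T/t/Stay, Lo/H/p/Out, Lo/H/p/In, Lo/H/p/Stay, Lo/H/r/Out, Lo/H/r/In, Lo/H/r/Stay, Lo/H/t/Out, Lo/H/t/In, Lo/H/t/Stay. Columns: zA, zD, yA, yD.
{Mid/T/p/Out, Mid/T/r/Out, Mid/H/p/Out, Mid/H/r/Out} → row (6,1) (0,-1) (-2,2) (-2,2)
{Mid/T/p/In, Mid/T/r/In, Mid/H/p/In, Mid/H/r/In} → row (6,1) (0,-2) (-2,2) (-2,2)
{Mid/T/p/Stay, Mid/T/r/Stay, Mid/H/p/Stay, Mid/H/r/Stay} → row (6,1) (-2,2) (-2,2) (-2,2)
{Mid/T/t/Out, Mid/H/t/Out} → row (-4,5) (0,-1) (-2,2) (-2,2)
{Mid/T/t/In, Mid/H/t/In} → row (-4,5) (0,-2) (-2,2) (-2,2)
{Mid/T/t/Stay, Mid/H/t/Stay} → row (-4,5) (-2,2) (-2,2) (-2,2)
{Lo/T/p/Out, Lo/T/p/In, Lo/T/p/Stay, Lo/T/r/Out, Lo/T/r/In, Lo/T/r/Stay, Lo/T/t/Out, Lo/T/t/In, Lo/T/t/Stay} → row (2,6) (2,6) (2,6) (2,6)
{Lo/H/p/Out, Lo/H/p/In, Lo/H/p/Stay, Lo/H/r/Out, Lo/H/r/In, Lo/H/r/Stay, Lo/H/t/Out, Lo/H/t/In, Lo/H/t/Stay} → row (6,6) (6,6) (1,-3) (1,-3)
That's 8 distinct rows out of 36 strategies.

8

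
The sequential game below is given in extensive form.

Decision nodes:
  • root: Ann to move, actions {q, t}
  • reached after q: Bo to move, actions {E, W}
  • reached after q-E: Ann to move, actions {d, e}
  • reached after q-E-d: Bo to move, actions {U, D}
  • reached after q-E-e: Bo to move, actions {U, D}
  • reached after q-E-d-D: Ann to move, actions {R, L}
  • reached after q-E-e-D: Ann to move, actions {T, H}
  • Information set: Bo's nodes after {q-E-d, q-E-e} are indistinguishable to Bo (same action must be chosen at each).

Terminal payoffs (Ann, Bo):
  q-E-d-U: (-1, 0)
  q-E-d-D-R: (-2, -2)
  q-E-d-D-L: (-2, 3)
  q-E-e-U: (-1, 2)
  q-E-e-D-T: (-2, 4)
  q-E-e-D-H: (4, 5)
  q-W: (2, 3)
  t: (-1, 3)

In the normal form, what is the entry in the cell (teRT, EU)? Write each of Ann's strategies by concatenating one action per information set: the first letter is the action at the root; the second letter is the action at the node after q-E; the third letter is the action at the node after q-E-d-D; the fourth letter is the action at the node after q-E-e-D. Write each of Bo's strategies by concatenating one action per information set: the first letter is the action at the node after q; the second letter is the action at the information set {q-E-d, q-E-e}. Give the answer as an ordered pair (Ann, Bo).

(-1, 3)

Trace the play path from the root:
  Ann plays t
→ terminal payoff (-1, 3).
(Ann's choice at the node after q-E is never reached on this path, so it doesn't affect the outcome.)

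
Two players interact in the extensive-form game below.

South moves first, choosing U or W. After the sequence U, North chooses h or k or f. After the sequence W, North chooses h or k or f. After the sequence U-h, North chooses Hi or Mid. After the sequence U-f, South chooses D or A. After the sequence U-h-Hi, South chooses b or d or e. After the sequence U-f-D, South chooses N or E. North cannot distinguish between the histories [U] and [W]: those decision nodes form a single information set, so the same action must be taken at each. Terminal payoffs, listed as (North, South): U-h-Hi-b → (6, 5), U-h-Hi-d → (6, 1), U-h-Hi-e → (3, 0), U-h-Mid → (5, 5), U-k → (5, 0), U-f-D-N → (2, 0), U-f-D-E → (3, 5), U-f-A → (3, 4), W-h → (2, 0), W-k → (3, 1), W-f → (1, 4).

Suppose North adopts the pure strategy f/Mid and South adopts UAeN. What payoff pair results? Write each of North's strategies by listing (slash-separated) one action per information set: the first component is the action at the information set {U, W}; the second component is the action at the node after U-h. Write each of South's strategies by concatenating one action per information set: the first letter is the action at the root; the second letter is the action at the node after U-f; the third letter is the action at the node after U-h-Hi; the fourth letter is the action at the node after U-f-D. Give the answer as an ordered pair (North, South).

Trace the play path from the root:
  South plays U
  North plays f at [U]
  South plays A at [U-f]
→ terminal payoff (3, 4).
(North's choice at the node after U-h is never reached on this path, so it doesn't affect the outcome.)

(3, 4)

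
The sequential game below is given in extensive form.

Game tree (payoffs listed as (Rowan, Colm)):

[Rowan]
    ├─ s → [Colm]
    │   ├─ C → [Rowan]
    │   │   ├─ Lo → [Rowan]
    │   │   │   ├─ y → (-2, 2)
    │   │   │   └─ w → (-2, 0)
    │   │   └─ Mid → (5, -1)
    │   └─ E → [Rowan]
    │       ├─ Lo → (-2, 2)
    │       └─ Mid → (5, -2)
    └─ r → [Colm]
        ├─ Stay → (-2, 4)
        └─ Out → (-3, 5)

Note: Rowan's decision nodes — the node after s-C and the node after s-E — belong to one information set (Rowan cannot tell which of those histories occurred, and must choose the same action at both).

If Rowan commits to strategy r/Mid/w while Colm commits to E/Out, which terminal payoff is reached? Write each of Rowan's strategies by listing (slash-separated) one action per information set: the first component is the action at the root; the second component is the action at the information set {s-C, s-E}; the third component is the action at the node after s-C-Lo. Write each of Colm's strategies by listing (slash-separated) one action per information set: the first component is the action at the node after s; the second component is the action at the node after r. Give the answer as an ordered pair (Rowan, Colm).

Trace the play path from the root:
  Rowan plays r
  Colm plays Out at [r]
→ terminal payoff (-3, 5).
(Rowan's choice at the information set {s-C, s-E} is never reached on this path, so it doesn't affect the outcome.)

(-3, 5)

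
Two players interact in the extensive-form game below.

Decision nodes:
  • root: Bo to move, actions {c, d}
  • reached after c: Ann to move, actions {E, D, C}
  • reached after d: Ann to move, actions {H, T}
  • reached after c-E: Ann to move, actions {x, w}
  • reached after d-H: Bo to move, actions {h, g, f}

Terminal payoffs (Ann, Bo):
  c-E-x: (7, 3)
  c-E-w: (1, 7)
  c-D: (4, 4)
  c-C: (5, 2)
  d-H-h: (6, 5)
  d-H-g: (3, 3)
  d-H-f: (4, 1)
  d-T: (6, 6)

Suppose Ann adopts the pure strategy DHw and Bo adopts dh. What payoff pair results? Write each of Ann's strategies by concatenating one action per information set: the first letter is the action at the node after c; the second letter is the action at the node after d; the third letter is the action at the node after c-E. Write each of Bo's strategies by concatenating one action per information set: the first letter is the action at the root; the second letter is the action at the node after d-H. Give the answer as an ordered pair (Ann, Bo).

(6, 5)

Trace the play path from the root:
  Bo plays d
  Ann plays H at [d]
  Bo plays h at [d-H]
→ terminal payoff (6, 5).
(Ann's choice at the node after c is never reached on this path, so it doesn't affect the outcome.)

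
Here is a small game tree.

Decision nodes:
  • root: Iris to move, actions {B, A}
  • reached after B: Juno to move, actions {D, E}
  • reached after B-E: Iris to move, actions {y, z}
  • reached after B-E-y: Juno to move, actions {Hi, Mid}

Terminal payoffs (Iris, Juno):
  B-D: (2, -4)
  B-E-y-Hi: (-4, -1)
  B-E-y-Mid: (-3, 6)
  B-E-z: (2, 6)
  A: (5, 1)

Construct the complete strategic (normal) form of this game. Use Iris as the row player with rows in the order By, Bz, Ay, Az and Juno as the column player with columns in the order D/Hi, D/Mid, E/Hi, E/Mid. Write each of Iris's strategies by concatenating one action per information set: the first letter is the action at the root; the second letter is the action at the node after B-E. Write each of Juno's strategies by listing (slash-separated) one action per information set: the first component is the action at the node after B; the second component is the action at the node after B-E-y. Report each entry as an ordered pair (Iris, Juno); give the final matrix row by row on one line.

         D/Hi    D/Mid     E/Hi    E/Mid
  By   (2,-4)   (2,-4)  (-4,-1)   (-3,6)
  Bz   (2,-4)   (2,-4)    (2,6)    (2,6)
  Ay    (5,1)    (5,1)    (5,1)    (5,1)
  Az    (5,1)    (5,1)    (5,1)    (5,1)

By: (2,-4) (2,-4) (-4,-1) (-3,6) | Bz: (2,-4) (2,-4) (2,6) (2,6) | Ay: (5,1) (5,1) (5,1) (5,1) | Az: (5,1) (5,1) (5,1) (5,1)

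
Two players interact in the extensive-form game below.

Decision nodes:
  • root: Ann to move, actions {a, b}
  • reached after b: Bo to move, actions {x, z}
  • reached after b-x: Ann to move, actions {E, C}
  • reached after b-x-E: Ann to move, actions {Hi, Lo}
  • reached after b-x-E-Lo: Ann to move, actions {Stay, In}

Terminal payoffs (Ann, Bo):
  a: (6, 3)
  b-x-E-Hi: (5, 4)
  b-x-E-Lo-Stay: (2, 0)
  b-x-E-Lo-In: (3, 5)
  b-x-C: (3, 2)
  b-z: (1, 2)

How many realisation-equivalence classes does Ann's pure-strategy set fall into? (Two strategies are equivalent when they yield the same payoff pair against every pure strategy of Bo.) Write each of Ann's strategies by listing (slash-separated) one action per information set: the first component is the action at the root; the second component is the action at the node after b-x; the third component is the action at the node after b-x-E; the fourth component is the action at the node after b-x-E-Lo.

Ann has 16 pure strategies: a/E/Hi/Stay, a/E/Hi/In, a/E/Lo/Stay, a/E/Lo/In, a/C/Hi/Stay, a/C/Hi/In, a/C/Lo/Stay, a/C/Lo/In, b/E/Hi/Stay, b/E/Hi/In, b/E/Lo/Stay, b/E/Lo/In, b/C/Hi/Stay, b/C/Hi/In, b/C/Lo/Stay, b/C/Lo/In. Columns: x, z.
{a/E/Hi/Stay, a/E/Hi/In, a/E/Lo/Stay, a/E/Lo/In, a/C/Hi/Stay, a/C/Hi/In, a/C/Lo/Stay, a/C/Lo/In} → row (6,3) (6,3)
{b/E/Hi/Stay, b/E/Hi/In} → row (5,4) (1,2)
{b/E/Lo/Stay} → row (2,0) (1,2)
{b/E/Lo/In} → row (3,5) (1,2)
{b/C/Hi/Stay, b/C/Hi/In, b/C/Lo/Stay, b/C/Lo/In} → row (3,2) (1,2)
That's 5 distinct rows out of 16 strategies.

5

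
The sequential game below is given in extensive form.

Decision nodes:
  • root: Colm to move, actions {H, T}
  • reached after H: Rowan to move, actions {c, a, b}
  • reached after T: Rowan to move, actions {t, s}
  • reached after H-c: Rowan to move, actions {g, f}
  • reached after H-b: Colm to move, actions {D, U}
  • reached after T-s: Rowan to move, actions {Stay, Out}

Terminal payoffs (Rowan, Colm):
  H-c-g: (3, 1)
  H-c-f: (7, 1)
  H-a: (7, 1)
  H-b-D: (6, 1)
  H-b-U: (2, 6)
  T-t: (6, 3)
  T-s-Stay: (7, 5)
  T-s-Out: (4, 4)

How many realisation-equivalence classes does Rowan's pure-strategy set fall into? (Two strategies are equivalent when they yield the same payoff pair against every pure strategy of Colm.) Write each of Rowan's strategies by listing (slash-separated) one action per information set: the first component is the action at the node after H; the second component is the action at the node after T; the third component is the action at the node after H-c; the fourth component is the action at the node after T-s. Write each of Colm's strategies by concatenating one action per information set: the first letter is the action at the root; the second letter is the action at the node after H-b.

9

Rowan has 24 pure strategies: c/t/g/Stay, c/t/g/Out, c/t/f/Stay, c/t/f/Out, c/s/g/Stay, c/s/g/Out, c/s/f/Stay, c/s/f/Out, a/t/g/Stay, a/t/g/Out, a/t/f/Stay, a/t/f/Out, a/s/g/Stay, a/s/g/Out, a/s/f/Stay, a/s/f/Out, b/t/g/Stay, b/t/g/Out, b/t/f/Stay, b/t/f/Out, b/s/g/Stay, b/s/g/Out, b/s/f/Stay, b/s/f/Out. Columns: HD, HU, TD, TU.
{c/t/g/Stay, c/t/g/Out} → row (3,1) (3,1) (6,3) (6,3)
{c/t/f/Stay, c/t/f/Out, a/t/g/Stay, a/t/g/Out, a/t/f/Stay, a/t/f/Out} → row (7,1) (7,1) (6,3) (6,3)
{c/s/g/Stay} → row (3,1) (3,1) (7,5) (7,5)
{c/s/g/Out} → row (3,1) (3,1) (4,4) (4,4)
{c/s/f/Stay, a/s/g/Stay, a/s/f/Stay} → row (7,1) (7,1) (7,5) (7,5)
{c/s/f/Out, a/s/g/Out, a/s/f/Out} → row (7,1) (7,1) (4,4) (4,4)
{b/t/g/Stay, b/t/g/Out, b/t/f/Stay, b/t/f/Out} → row (6,1) (2,6) (6,3) (6,3)
{b/s/g/Stay, b/s/f/Stay} → row (6,1) (2,6) (7,5) (7,5)
{b/s/g/Out, b/s/f/Out} → row (6,1) (2,6) (4,4) (4,4)
That's 9 distinct rows out of 24 strategies.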